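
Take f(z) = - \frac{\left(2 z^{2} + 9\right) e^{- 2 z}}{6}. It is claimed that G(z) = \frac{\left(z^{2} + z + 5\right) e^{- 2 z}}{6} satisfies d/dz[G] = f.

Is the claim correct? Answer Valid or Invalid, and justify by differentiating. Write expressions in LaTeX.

d/dz[G] = \frac{\left(- 2 z^{2} - 9\right) e^{- 2 z}}{6}
This equals f(z) exactly, so the claim holds.

Valid - differentiating G returns exactly f.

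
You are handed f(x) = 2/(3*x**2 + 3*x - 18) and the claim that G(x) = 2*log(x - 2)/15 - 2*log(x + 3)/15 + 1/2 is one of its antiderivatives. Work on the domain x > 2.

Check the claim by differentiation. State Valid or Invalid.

d/dx[G] = 2/(3*x**2 + 3*x - 18)
This equals f(x) exactly, so the claim holds.

Valid: G'(x) = f(x).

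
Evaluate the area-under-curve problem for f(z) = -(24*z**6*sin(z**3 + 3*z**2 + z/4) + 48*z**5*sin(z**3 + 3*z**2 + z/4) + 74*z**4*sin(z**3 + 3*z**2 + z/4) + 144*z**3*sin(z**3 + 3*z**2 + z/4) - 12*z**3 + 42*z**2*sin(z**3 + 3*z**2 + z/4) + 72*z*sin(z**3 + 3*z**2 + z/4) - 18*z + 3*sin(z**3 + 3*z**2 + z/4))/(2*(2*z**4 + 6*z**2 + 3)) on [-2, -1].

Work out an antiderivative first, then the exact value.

Recover f(z) by differentiating a candidate F(z); any mismatch rules it out.
F(z) = (3*log(2*z**4/3 + 2*z**2 + 1) + 8*cos(z**3 + 3*z**2 + z/4))/4 is an antiderivative of f.
Check: d/dz[(3*log(2*z**4/3 + 2*z**2 + 1) + 8*cos(z**3 + 3*z**2 + z/4))/4] = (-24*z**6*sin(z**3 + 3*z**2 + z/4) - 48*z**5*sin(z**3 + 3*z**2 + z/4) - 74*z**4*sin(z**3 + 3*z**2 + z/4) - 144*z**3*sin(z**3 + 3*z**2 + z/4) + 12*z**3 - 42*z**2*sin(z**3 + 3*z**2 + z/4) - 72*z*sin(z**3 + 3*z**2 + z/4) + 18*z - 3*sin(z**3 + 3*z**2 + z/4))/(4*z**4 + 12*z**2 + 6), which equals f(z).
F(-1) = 2*cos(7/4) + 3*log(11/3)/4; F(-2) = 2*cos(7/2) + 3*log(59/3)/4.
Integral = F(-1) - F(-2) = -3*log(59/3)/4 + 2*cos(7/4) + 3*log(11/3)/4 - 2*cos(7/2).

Antiderivative: F(z) = (3*log(2*z**4/3 + 2*z**2 + 1) + 8*cos(z**3 + 3*z**2 + z/4))/4; value = -3*log(59/3)/4 + 2*cos(7/4) + 3*log(11/3)/4 - 2*cos(7/2)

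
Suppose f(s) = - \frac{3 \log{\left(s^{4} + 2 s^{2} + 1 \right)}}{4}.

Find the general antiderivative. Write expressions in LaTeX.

For F(s) to be correct the identity F'(s) - f(s) = 0 must hold.
Check: d/ds[- \frac{3 s \log{\left(s^{4} + 2 s^{2} + 1 \right)}}{4} + 3 s - 3 \operatorname{atan}{\left(s \right)}] = - \frac{3 \log{\left(s^{4} + 2 s^{2} + 1 \right)}}{4} = f(s).

F(s) = - \frac{3 s \log{\left(s^{4} + 2 s^{2} + 1 \right)}}{4} + 3 s - 3 \operatorname{atan}{\left(s \right)} + C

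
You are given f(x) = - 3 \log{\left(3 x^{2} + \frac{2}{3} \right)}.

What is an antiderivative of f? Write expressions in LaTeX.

Check any antiderivative F(x) by computing F'(x) and comparing it with f(x).
Check: d/dx[- 3 x \log{\left(3 x^{2} + \frac{2}{3} \right)} + 6 x - 2 \sqrt{2} \operatorname{atan}{\left(\frac{3 \sqrt{2} x}{2} \right)}] = - 3 \log{\left(3 x^{2} + \frac{2}{3} \right)} = f(x).

An antiderivative is F(x) = - 3 x \log{\left(3 x^{2} + \frac{2}{3} \right)} + 6 x - 2 \sqrt{2} \operatorname{atan}{\left(\frac{3 \sqrt{2} x}{2} \right)}.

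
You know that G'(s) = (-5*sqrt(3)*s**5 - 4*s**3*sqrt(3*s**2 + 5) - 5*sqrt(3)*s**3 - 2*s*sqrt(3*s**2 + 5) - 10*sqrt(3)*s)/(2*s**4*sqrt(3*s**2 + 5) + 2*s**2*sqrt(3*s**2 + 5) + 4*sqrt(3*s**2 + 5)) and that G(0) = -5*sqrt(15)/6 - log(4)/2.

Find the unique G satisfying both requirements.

G(s) = -(5*sqrt(3)*sqrt(3*s**2 + 5) + 3*log(2*s**4 + 2*s**2 + 4))/6

Check a candidate G(s) by differentiating: d/ds[G] must match the given G'(s).
A general antiderivative is -5*sqrt(s**2 + 5/3)/2 - log(2*s**4 + 2*s**2 + 4)/2 + C.
The condition gives C = -5*sqrt(15)/6 - log(4)/2 - (-5*sqrt(15)/6 - log(4)/2) = 0.
So G(s) = -(5*sqrt(3)*sqrt(3*s**2 + 5) + 3*log(2*s**4 + 2*s**2 + 4))/6.
Check: d/ds[-(5*sqrt(3)*sqrt(3*s**2 + 5) + 3*log(2*s**4 + 2*s**2 + 4))/6] = (-5*sqrt(3)*s**5 - 4*s**3*sqrt(3*s**2 + 5) - 5*sqrt(3)*s**3 - 2*s*sqrt(3*s**2 + 5) - 10*sqrt(3)*s)/(2*s**4*sqrt(3*s**2 + 5) + 2*s**2*sqrt(3*s**2 + 5) + 4*sqrt(3*s**2 + 5)) = G'(s).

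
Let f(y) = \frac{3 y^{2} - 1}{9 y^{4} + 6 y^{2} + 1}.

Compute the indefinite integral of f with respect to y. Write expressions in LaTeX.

F(y) = - \frac{y}{3 y^{2} + 1} + C

Recognize the product-rule pattern: f = u'v + uv' with u = - y, v = \frac{1}{3 y^{2} + 1}, so integration by parts undoes it.
Check: d/dy[- \frac{y}{3 y^{2} + 1}] = \frac{3 y^{2} - 1}{9 y^{4} + 6 y^{2} + 1} = f(y).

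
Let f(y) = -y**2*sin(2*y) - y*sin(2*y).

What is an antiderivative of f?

An antiderivative is F(y) = y**2*cos(2*y)/2 - y*sin(2*y)/2 + y*cos(2*y)/2 - sin(2*y)/4 - cos(2*y)/4.

Integrate term by term and add the pieces.
Check: d/dy[y**2*cos(2*y)/2 - y*sin(2*y)/2 + y*cos(2*y)/2 - sin(2*y)/4 - cos(2*y)/4] = -y**2*sin(2*y) - y*sin(2*y) = f(y).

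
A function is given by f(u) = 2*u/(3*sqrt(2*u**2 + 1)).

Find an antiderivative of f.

An antiderivative is F(u) = sqrt(2*u**2 + 1)/3.

The substitution w = 2*u**2 + 1 works: f is exactly (dF/dw)*(dw/du) for that inner function.
Check: d/du[sqrt(2*u**2 + 1)/3] = 2*u/(3*sqrt(2*u**2 + 1)) = f(u).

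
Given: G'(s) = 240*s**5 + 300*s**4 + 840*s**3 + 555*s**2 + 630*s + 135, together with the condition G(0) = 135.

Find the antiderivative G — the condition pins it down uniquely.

G'(s) matches the chain-rule pattern g'(h)*h' with inner function h(s) = 2*s**2 + s + 3; substituting u = h(s) collapses the integral.
A general antiderivative is 5*(2*s**2 + s + 3)**3 + C.
The condition gives C = 135 - (135) = 0.
So G(s) = 5*(2*s**2 + s + 3)**3.
Check: d/ds[5*(2*s**2 + s + 3)**3] = 240*s**5 + 300*s**4 + 840*s**3 + 555*s**2 + 630*s + 135 = G'(s).

G(s) = 5*(2*s**2 + s + 3)**3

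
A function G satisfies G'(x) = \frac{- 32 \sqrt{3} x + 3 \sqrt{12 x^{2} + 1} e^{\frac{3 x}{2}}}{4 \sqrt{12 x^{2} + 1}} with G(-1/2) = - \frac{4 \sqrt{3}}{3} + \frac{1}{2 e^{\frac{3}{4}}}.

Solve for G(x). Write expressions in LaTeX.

G(x) = \frac{- 4 \sqrt{3} \sqrt{12 x^{2} + 1} + 3 e^{\frac{3 x}{2}}}{6}

Check a candidate G(x) by differentiating: d/dx[G] must match the given G'(x).
A general antiderivative is - 2 \sqrt{4 x^{2} + \frac{1}{3}} + \frac{e^{\frac{3 x}{2}}}{2} + C.
The condition gives C = - \frac{4 \sqrt{3}}{3} + \frac{1}{2 e^{\frac{3}{4}}} - (- \frac{4 \sqrt{3}}{3} + \frac{1}{2 e^{\frac{3}{4}}}) = 0.
So G(x) = \frac{- 4 \sqrt{3} \sqrt{12 x^{2} + 1} + 3 e^{\frac{3 x}{2}}}{6}.
Check: d/dx[\frac{- 4 \sqrt{3} \sqrt{12 x^{2} + 1} + 3 e^{\frac{3 x}{2}}}{6}] = \frac{- 32 \sqrt{3} x + 3 \sqrt{12 x^{2} + 1} e^{\frac{3 x}{2}}}{4 \sqrt{12 x^{2} + 1}} = G'(x).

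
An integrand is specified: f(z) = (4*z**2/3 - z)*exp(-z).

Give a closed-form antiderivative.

An antiderivative is F(z) = -(4*z**2 + 5*z + 5)*exp(-z)/3.

Recognize the product-rule pattern: f = u'v + uv' with u = -4*z**2/3 - 5*z/3 - 5/3, v = exp(-z), so integration by parts undoes it.
Check: d/dz[-(4*z**2 + 5*z + 5)*exp(-z)/3] = (4*z**2 - 3*z)*exp(-z)/3, which equals f(z).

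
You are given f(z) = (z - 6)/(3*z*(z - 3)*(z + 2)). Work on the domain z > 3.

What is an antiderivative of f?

The denominator factors as 3*z*(z - 3)*(z + 2); partial fractions split f into directly integrable pieces: -4/(15*(z + 2)) - 1/(15*(z - 3)) + 1/(3*z).
Check: d/dz[(5*log(z) - log(z - 3) - 4*log(z + 2))/15] = (z - 6)/(3*z**3 - 3*z**2 - 18*z), which equals f(z).

An antiderivative is F(z) = (5*log(z) - log(z - 3) - 4*log(z + 2))/15.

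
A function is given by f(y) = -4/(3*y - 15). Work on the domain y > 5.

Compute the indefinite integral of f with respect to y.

F(y) = -4*log(y - 5)/3 + C

Whatever form F(y) takes, F'(y) = f(y) is non-negotiable.
Check: d/dy[-4*log(y - 5)/3] = -4/(3*y - 15) = f(y).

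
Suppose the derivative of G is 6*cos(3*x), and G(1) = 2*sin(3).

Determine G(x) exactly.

A candidate passes only if d/dx[G] lands on the given G'(x) exactly.
A general antiderivative is 2*sin(3*x) + C.
The condition gives C = 2*sin(3) - (2*sin(3)) = 0.
So G(x) = 2*sin(3*x).
Check: d/dx[2*sin(3*x)] = 6*cos(3*x) = G'(x).

G(x) = 2*sin(3*x)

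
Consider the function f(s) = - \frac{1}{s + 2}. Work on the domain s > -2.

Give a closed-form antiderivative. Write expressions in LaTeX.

An antiderivative is F(s) = - \log{\left(\frac{s}{2} + 1 \right)}.

Differentiate the proposed F(s) back; it has to land on f(s) exactly.
Check: d/ds[- \log{\left(\frac{s}{2} + 1 \right)}] = - \frac{1}{s + 2} = f(s).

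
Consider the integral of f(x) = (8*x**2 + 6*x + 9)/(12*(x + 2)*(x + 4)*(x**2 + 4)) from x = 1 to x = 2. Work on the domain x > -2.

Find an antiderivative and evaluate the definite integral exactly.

Antiderivative: F(x) = (290*log(x + 2) - 452*log(x + 4) + 81*log(x**2 + 4) + 26*atan(x/2))/1920; value = -113*log(6)/480 - 29*log(3)/192 - 13*atan(1/2)/960 + 13*pi/3840 + 27*log(8)/640 + 29*log(4)/192 + 371*log(5)/1920

The denominator factors as 12*(x + 2)*(x + 4)*(x**2 + 4); partial fractions split f into directly integrable pieces: (81*x + 26)/(960*(x**2 + 4)) - 113/(480*(x + 4)) + 29/(192*(x + 2)).
F(x) = (290*log(x + 2) - 452*log(x + 4) + 81*log(x**2 + 4) + 26*atan(x/2))/1920 is an antiderivative of f.
Check: d/dx[(290*log(x + 2) - 452*log(x + 4) + 81*log(x**2 + 4) + 26*atan(x/2))/1920] = (8*x**2 + 6*x + 9)/(12*x**4 + 72*x**3 + 144*x**2 + 288*x + 384), which equals f(x).
F(2) = -113*log(6)/480 + 13*pi/3840 + 27*log(8)/640 + 29*log(4)/192; F(1) = -371*log(5)/1920 + 13*atan(1/2)/960 + 29*log(3)/192.
Integral = F(2) - F(1) = -113*log(6)/480 - 29*log(3)/192 - 13*atan(1/2)/960 + 13*pi/3840 + 27*log(8)/640 + 29*log(4)/192 + 371*log(5)/1920.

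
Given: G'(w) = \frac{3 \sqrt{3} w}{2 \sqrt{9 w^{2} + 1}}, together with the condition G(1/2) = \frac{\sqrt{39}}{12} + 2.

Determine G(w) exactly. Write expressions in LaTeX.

G(w) = \frac{\sqrt{3 w^{2} + \frac{1}{3}}}{2} + 2

G'(w) matches the chain-rule pattern g'(h)*h' with inner function h(w) = 3 w^{2} + \frac{1}{3}; substituting u = h(w) collapses the integral.
A general antiderivative is \frac{\sqrt{3 w^{2} + \frac{1}{3}}}{2} + C.
The condition gives C = \frac{\sqrt{39}}{12} + 2 - (\frac{\sqrt{39}}{12}) = 2.
So G(w) = \frac{\sqrt{3 w^{2} + \frac{1}{3}}}{2} + 2.
Check: d/dw[\frac{\sqrt{3 w^{2} + \frac{1}{3}}}{2} + 2] = \frac{3 \sqrt{3} w}{2 \sqrt{9 w^{2} + 1}} = G'(w).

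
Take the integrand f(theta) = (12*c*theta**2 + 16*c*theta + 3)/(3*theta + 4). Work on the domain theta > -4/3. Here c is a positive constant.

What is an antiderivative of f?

An antiderivative is F(theta) = 2*c*theta**2 + log(3*theta + 4).

Check any antiderivative F(theta) by computing F'(theta) and comparing it with f(theta).
Check: d/dtheta[2*c*theta**2 + log(3*theta + 4)] = (12*c*theta**2 + 16*c*theta + 3)/(3*theta + 4) = f(theta).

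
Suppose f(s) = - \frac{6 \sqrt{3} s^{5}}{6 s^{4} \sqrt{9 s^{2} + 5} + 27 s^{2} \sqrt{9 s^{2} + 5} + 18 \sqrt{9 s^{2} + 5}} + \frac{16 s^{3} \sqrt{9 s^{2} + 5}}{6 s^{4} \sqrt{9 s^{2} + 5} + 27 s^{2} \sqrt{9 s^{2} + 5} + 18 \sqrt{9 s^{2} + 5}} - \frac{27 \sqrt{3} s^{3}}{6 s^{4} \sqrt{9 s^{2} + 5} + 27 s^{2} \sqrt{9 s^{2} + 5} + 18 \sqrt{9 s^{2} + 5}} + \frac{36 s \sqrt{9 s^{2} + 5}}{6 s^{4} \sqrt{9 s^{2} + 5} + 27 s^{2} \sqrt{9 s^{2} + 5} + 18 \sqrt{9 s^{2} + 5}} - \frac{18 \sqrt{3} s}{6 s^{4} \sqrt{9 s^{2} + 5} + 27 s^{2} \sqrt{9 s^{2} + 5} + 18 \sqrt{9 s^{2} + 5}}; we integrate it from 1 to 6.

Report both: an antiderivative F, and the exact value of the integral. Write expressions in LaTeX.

The integrand splits into summands that can be handled one at a time.
F(s) = \frac{- \sqrt{3} \sqrt{9 s^{2} + 5} + 6 \log{\left(\frac{2 s^{4}}{3} + 3 s^{2} + 2 \right)}}{9} is an antiderivative of f.
Check: d/ds[\frac{- \sqrt{3} \sqrt{9 s^{2} + 5} + 6 \log{\left(\frac{2 s^{4}}{3} + 3 s^{2} + 2 \right)}}{9}] = \frac{- 6 \sqrt{3} s^{5} + 16 s^{3} \sqrt{9 s^{2} + 5} - 27 \sqrt{3} s^{3} + 36 s \sqrt{9 s^{2} + 5} - 18 \sqrt{3} s}{6 s^{4} \sqrt{9 s^{2} + 5} + 27 s^{2} \sqrt{9 s^{2} + 5} + 18 \sqrt{9 s^{2} + 5}}, which equals f(s).
F(6) = - \frac{\sqrt{987}}{9} + \frac{2 \log{\left(974 \right)}}{3}; F(1) = - \frac{\sqrt{42}}{9} + \frac{2 \log{\left(\frac{17}{3} \right)}}{3}.
Integral = F(6) - F(1) = - \frac{\sqrt{987}}{9} - \frac{2 \log{\left(\frac{17}{3} \right)}}{3} + \frac{\sqrt{42}}{9} + \frac{2 \log{\left(974 \right)}}{3}.

Antiderivative: F(s) = \frac{- \sqrt{3} \sqrt{9 s^{2} + 5} + 6 \log{\left(\frac{2 s^{4}}{3} + 3 s^{2} + 2 \right)}}{9}; value = - \frac{\sqrt{987}}{9} - \frac{2 \log{\left(\frac{17}{3} \right)}}{3} + \frac{\sqrt{42}}{9} + \frac{2 \log{\left(974 \right)}}{3}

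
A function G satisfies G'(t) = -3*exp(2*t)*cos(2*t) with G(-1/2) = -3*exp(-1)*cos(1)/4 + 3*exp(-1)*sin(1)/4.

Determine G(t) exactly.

G(t) = -3*(sin(2*t) + cos(2*t))*exp(2*t)/4

A first test for any G(t): its t-derivative must equal the given G'(t).
A general antiderivative is -3*exp(2*t)*sin(2*t)/4 - 3*exp(2*t)*cos(2*t)/4 + C.
The condition gives C = -3*exp(-1)*cos(1)/4 + 3*exp(-1)*sin(1)/4 - (-3*exp(-1)*cos(1)/4 + 3*exp(-1)*sin(1)/4) = 0.
So G(t) = -3*(sin(2*t) + cos(2*t))*exp(2*t)/4.
Check: d/dt[-3*(sin(2*t) + cos(2*t))*exp(2*t)/4] = -3*exp(2*t)*cos(2*t) = G'(t).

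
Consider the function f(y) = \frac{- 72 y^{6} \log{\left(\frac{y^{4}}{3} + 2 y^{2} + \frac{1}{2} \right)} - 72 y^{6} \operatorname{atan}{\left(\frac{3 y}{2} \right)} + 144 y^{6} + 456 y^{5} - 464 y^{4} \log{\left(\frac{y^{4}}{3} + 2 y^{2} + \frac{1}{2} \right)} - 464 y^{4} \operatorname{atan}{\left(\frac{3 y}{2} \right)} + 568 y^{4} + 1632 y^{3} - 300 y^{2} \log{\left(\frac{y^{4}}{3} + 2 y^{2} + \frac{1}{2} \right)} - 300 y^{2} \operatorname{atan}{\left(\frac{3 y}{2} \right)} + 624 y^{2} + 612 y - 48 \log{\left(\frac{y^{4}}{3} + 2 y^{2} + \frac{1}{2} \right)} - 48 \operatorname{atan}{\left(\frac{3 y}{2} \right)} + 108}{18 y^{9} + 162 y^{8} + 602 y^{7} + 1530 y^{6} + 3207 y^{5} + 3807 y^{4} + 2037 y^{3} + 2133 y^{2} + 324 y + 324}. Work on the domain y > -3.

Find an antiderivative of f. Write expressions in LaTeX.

An antiderivative is F(y) = \frac{2 \left(\log{\left(\frac{y^{4}}{3} + 2 y^{2} + \frac{1}{2} \right)} + \operatorname{atan}{\left(\frac{3 y}{2} \right)}\right)}{\left(y + 3\right)^{2}}.

f has the shape u'v + uv' for u = - \frac{1}{\left(y + 3\right)^{2}} and v = - 2 \log{\left(\frac{y^{4}}{3} + 2 y^{2} + \frac{1}{2} \right)} - 2 \operatorname{atan}{\left(\frac{3 y}{2} \right)} — it is the derivative of the product u*v.
Check: d/dy[\frac{2 \left(\log{\left(\frac{y^{4}}{3} + 2 y^{2} + \frac{1}{2} \right)} + \operatorname{atan}{\left(\frac{3 y}{2} \right)}\right)}{\left(y + 3\right)^{2}}] = \frac{- 72 y^{6} \log{\left(\frac{y^{4}}{3} + 2 y^{2} + \frac{1}{2} \right)} - 72 y^{6} \operatorname{atan}{\left(\frac{3 y}{2} \right)} + 144 y^{6} + 456 y^{5} - 464 y^{4} \log{\left(\frac{y^{4}}{3} + 2 y^{2} + \frac{1}{2} \right)} - 464 y^{4} \operatorname{atan}{\left(\frac{3 y}{2} \right)} + 568 y^{4} + 1632 y^{3} - 300 y^{2} \log{\left(\frac{y^{4}}{3} + 2 y^{2} + \frac{1}{2} \right)} - 300 y^{2} \operatorname{atan}{\left(\frac{3 y}{2} \right)} + 624 y^{2} + 612 y - 48 \log{\left(\frac{y^{4}}{3} + 2 y^{2} + \frac{1}{2} \right)} - 48 \operatorname{atan}{\left(\frac{3 y}{2} \right)} + 108}{18 y^{9} + 162 y^{8} + 602 y^{7} + 1530 y^{6} + 3207 y^{5} + 3807 y^{4} + 2037 y^{3} + 2133 y^{2} + 324 y + 324} = f(y).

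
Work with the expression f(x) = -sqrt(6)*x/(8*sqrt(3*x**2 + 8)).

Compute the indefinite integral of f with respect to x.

F(x) = -sqrt(x**2/2 + 4/3)/4 + C

The substitution u = x**2/2 + 4/3 works: f is exactly (dF/du)*(du/dx) for that inner function.
Check: d/dx[-sqrt(x**2/2 + 4/3)/4] = -sqrt(6)*x/(8*sqrt(3*x**2 + 8)) = f(x).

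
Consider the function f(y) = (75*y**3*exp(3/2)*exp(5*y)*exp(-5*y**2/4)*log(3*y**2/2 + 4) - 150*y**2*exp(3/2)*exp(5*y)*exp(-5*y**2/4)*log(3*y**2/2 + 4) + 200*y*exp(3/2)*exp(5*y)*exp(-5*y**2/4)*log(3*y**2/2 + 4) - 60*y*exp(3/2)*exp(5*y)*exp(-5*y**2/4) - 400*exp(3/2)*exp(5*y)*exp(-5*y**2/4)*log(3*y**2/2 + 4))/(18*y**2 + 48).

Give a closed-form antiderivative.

An antiderivative is F(y) = -5*exp(-5*y**2/4 + 5*y + 3/2)*log(3*y**2/2 + 4)/3.

Recognize the product-rule pattern: f = u'v + uv' with u = -5*exp(-5*y**2/4 + 5*y + 3/2)/3, v = log(3*y**2/2 + 4), so integration by parts undoes it.
Check: d/dy[-5*exp(-5*y**2/4 + 5*y + 3/2)*log(3*y**2/2 + 4)/3] = (75*y**3*exp(3/2)*exp(5*y)*exp(-5*y**2/4)*log(3*y**2/2 + 4) - 150*y**2*exp(3/2)*exp(5*y)*exp(-5*y**2/4)*log(3*y**2/2 + 4) + 200*y*exp(3/2)*exp(5*y)*exp(-5*y**2/4)*log(3*y**2/2 + 4) - 60*y*exp(3/2)*exp(5*y)*exp(-5*y**2/4) - 400*exp(3/2)*exp(5*y)*exp(-5*y**2/4)*log(3*y**2/2 + 4))/(18*y**2 + 48) = f(y).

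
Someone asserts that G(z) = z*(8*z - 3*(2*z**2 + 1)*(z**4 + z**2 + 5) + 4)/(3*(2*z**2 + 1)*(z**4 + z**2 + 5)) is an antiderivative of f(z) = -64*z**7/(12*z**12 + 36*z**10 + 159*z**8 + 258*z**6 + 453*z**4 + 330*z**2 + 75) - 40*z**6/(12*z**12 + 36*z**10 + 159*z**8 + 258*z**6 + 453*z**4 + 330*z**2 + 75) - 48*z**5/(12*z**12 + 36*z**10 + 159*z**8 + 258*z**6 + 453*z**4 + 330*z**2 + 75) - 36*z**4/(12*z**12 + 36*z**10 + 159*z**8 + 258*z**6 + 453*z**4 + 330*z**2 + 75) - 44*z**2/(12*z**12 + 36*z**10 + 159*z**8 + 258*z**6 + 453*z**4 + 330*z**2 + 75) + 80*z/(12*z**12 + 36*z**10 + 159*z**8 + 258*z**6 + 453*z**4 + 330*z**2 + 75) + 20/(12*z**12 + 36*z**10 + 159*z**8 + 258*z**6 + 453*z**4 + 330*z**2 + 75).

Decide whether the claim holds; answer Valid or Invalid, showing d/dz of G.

Invalid: d/dz[G] - f = -1, which is not 0.

d/dz[G] = (-12*z**12 - 36*z**10 - 159*z**8 - 64*z**7 - 298*z**6 - 48*z**5 - 489*z**4 - 374*z**2 + 80*z - 55)/(12*z**12 + 36*z**10 + 159*z**8 + 258*z**6 + 453*z**4 + 330*z**2 + 75)
d/dz[G] - f(z) = -1 != 0.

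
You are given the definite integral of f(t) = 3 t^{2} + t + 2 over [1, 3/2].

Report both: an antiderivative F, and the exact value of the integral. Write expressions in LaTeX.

The integrand splits into summands that can be handled one at a time.
F(t) = \frac{2 t^{3} + t^{2} + 4 t - 2}{2} is an antiderivative of f.
Check: d/dt[\frac{2 t^{3} + t^{2} + 4 t - 2}{2}] = 3 t^{2} + t + 2 = f(t).
F(3/2) = \frac{13}{2}; F(1) = \frac{5}{2}.
Integral = F(3/2) - F(1) = 4.

Antiderivative: F(t) = \frac{2 t^{3} + t^{2} + 4 t - 2}{2}; value = 4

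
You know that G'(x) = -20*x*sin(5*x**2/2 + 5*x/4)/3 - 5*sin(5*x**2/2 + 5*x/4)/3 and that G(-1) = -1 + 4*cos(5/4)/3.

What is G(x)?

The substitution u = 5*x**2/2 + 5*x/4 works: G'(x) is exactly (dG/du)*(du/dx) for that inner function.
A general antiderivative is 4*cos(5*x**2/2 + 5*x/4)/3 + C.
The condition gives C = -1 + 4*cos(5/4)/3 - (4*cos(5/4)/3) = -1.
So G(x) = 4*cos(5*x**2/2 + 5*x/4)/3 - 1.
Check: d/dx[4*cos(5*x**2/2 + 5*x/4)/3 - 1] = -20*x*sin(5*x**2/2 + 5*x/4)/3 - 5*sin(5*x**2/2 + 5*x/4)/3 = G'(x).

G(x) = 4*cos(5*x**2/2 + 5*x/4)/3 - 1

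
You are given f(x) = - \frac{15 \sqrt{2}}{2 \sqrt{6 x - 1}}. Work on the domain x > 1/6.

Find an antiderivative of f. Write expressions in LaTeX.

A candidate is checked by its d/dx: the result must match f(x).
Check: d/dx[- 5 \sqrt{3 x - \frac{1}{2}}] = - \frac{15 \sqrt{2}}{2 \sqrt{6 x - 1}} = f(x).

An antiderivative is F(x) = - 5 \sqrt{3 x - \frac{1}{2}}.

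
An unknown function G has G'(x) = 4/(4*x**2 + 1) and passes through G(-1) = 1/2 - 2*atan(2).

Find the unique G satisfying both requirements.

Recover the given G'(x) by differentiating a candidate G(x); any mismatch rules it out.
A general antiderivative is 2*atan(2*x) + C.
The condition gives C = 1/2 - 2*atan(2) - (-2*atan(2)) = 1/2.
So G(x) = (4*atan(2*x) + 1)/2.
Check: d/dx[(4*atan(2*x) + 1)/2] = 4/(4*x**2 + 1) = G'(x).

G(x) = (4*atan(2*x) + 1)/2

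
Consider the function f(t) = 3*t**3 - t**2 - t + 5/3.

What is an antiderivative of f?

Integrate term by term and add the pieces.
Check: d/dt[3*t**4/4 - t**3/3 - t**2/2 + 5*t/3] = 3*t**3 - t**2 - t + 5/3 = f(t).

An antiderivative is F(t) = 3*t**4/4 - t**3/3 - t**2/2 + 5*t/3.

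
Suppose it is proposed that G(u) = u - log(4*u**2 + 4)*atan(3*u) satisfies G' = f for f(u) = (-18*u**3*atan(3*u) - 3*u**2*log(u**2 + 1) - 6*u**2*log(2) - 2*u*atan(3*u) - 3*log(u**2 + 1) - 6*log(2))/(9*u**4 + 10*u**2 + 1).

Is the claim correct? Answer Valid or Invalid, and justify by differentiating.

Invalid: d/du[G] - f = 1, which is not 0.

d/du[G] = (9*u**4 - 18*u**3*atan(3*u) - 3*u**2*log(u**2 + 1) - 6*u**2*log(2) + 10*u**2 - 2*u*atan(3*u) - 3*log(u**2 + 1) - 6*log(2) + 1)/(9*u**4 + 10*u**2 + 1)
d/du[G] - f(u) = 1 != 0.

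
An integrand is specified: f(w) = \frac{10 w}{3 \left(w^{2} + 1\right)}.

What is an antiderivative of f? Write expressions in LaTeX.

The substitution u = 4 w^{2} + 4 works: f is exactly (dF/du)*(du/dw) for that inner function.
Check: d/dw[\frac{5 \log{\left(4 w^{2} + 4 \right)}}{3}] = \frac{10 w}{3 w^{2} + 3}, which equals f(w).

An antiderivative is F(w) = \frac{5 \log{\left(4 w^{2} + 4 \right)}}{3}.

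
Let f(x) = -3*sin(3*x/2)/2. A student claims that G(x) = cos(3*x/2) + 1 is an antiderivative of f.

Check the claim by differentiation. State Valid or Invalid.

d/dx[G] = -3*sin(3*x/2)/2
This equals f(x) exactly, so the claim holds.

Valid. The derivative of G reproduces f.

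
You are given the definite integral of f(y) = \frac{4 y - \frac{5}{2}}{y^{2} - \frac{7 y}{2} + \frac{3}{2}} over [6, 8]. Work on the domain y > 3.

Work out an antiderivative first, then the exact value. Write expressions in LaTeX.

Factor the denominator (\left(y - 3\right) \left(2 y - 1\right)) and decompose: f = \frac{2}{5 \left(2 y - 1\right)} + \frac{19}{5 \left(y - 3\right)}; each piece integrates to a log, atan, or power term.
F(y) = \frac{19 \log{\left(y - 3 \right)}}{5} + \frac{\log{\left(y - \frac{1}{2} \right)}}{5} is an antiderivative of f.
Check: d/dy[\frac{19 \log{\left(y - 3 \right)}}{5} + \frac{\log{\left(y - \frac{1}{2} \right)}}{5}] = \frac{8 y - 5}{2 y^{2} - 7 y + 3}, which equals f(y).
F(8) = \frac{\log{\left(\frac{15}{2} \right)}}{5} + \frac{19 \log{\left(5 \right)}}{5}; F(6) = \frac{\log{\left(\frac{11}{2} \right)}}{5} + \frac{19 \log{\left(3 \right)}}{5}.
Integral = F(8) - F(6) = - \frac{19 \log{\left(3 \right)}}{5} - \frac{\log{\left(\frac{11}{2} \right)}}{5} + \frac{\log{\left(\frac{15}{2} \right)}}{5} + \frac{19 \log{\left(5 \right)}}{5}.

Antiderivative: F(y) = \frac{19 \log{\left(y - 3 \right)}}{5} + \frac{\log{\left(y - \frac{1}{2} \right)}}{5}; value = - \frac{19 \log{\left(3 \right)}}{5} - \frac{\log{\left(\frac{11}{2} \right)}}{5} + \frac{\log{\left(\frac{15}{2} \right)}}{5} + \frac{19 \log{\left(5 \right)}}{5}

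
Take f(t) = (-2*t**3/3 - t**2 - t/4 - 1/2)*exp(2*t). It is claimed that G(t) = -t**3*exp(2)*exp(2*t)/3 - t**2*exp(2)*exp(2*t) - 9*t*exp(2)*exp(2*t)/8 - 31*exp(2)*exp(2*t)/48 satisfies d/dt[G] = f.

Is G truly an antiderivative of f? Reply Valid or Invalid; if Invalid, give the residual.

Invalid: d/dt[G] - f = -2*t**3*exp(2)*exp(2*t)/3 + 2*t**3*exp(2*t)/3 - 3*t**2*exp(2)*exp(2*t) + t**2*exp(2*t) - 17*t*exp(2)*exp(2*t)/4 + t*exp(2*t)/4 - 29*exp(2)*exp(2*t)/12 + exp(2*t)/2, which is not 0.

d/dt[G] = -2*t**3*exp(2)*exp(2*t)/3 - 3*t**2*exp(2)*exp(2*t) - 17*t*exp(2)*exp(2*t)/4 - 29*exp(2)*exp(2*t)/12
d/dt[G] - f(t) = -2*t**3*exp(2)*exp(2*t)/3 + 2*t**3*exp(2*t)/3 - 3*t**2*exp(2)*exp(2*t) + t**2*exp(2*t) - 17*t*exp(2)*exp(2*t)/4 + t*exp(2*t)/4 - 29*exp(2)*exp(2*t)/12 + exp(2*t)/2 != 0.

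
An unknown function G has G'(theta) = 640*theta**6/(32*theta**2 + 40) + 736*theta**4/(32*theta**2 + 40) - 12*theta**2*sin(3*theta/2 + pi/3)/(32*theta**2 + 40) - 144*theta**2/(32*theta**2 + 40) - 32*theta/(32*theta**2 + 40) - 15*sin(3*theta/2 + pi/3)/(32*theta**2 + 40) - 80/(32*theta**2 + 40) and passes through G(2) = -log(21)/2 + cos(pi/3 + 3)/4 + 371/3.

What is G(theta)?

G(theta) = 4*theta**5 - 2*theta**3/3 - 2*theta - log(4*theta**2 + 5)/2 + cos(3*theta/2 + pi/3)/4 + 5

Integrate term by term and add the pieces.
A general antiderivative is 4*theta**5 - 2*theta**3/3 - 2*theta - log(4*theta**2 + 5)/2 + cos(3*theta/2 + pi/3)/4 + 4 + C.
The condition gives C = -log(21)/2 + cos(pi/3 + 3)/4 + 371/3 - (-log(21)/2 + cos(pi/3 + 3)/4 + 368/3) = 1.
So G(theta) = 4*theta**5 - 2*theta**3/3 - 2*theta - log(4*theta**2 + 5)/2 + cos(3*theta/2 + pi/3)/4 + 5.
Check: d/dtheta[4*theta**5 - 2*theta**3/3 - 2*theta - log(4*theta**2 + 5)/2 + cos(3*theta/2 + pi/3)/4 + 5] = (640*theta**6 + 736*theta**4 - 12*theta**2*sin(3*theta/2 + pi/3) - 144*theta**2 - 32*theta - 15*sin(3*theta/2 + pi/3) - 80)/(32*theta**2 + 40), which equals G'(theta).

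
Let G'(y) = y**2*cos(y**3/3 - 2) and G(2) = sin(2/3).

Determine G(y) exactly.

The substitution u = y**3/3 - 2 works: G'(y) is exactly (dG/du)*(du/dy) for that inner function.
A general antiderivative is sin(y**3/3 - 2) + C.
The condition gives C = sin(2/3) - (sin(2/3)) = 0.
So G(y) = sin(y**3/3 - 2).
Check: d/dy[sin(y**3/3 - 2)] = y**2*cos(y**3/3 - 2) = G'(y).

G(y) = sin(y**3/3 - 2)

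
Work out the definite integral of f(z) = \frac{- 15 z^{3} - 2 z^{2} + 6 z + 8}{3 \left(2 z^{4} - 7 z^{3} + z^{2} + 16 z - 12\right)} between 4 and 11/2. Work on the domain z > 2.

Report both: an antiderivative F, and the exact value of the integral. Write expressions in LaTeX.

The denominator factors as 3 \left(z - 2\right)^{2} \left(z - 1\right) \left(2 z + 3\right); partial fractions split f into directly integrable pieces: - \frac{361}{735 \left(2 z + 3\right)} - \frac{1}{5 \left(z - 1\right)} - \frac{302}{147 \left(z - 2\right)} - \frac{36}{7 \left(z - 2\right)^{2}}.
F(z) = \frac{- 3020 \left(z - 2\right) \log{\left(z - 2 \right)} - 294 \left(z - 2\right) \log{\left(z - 1 \right)} - 361 \left(z - 2\right) \log{\left(z + \frac{3}{2} \right)} + 7560}{1470 \left(z - 2\right)} is an antiderivative of f.
Check: d/dz[\frac{- 3020 \left(z - 2\right) \log{\left(z - 2 \right)} - 294 \left(z - 2\right) \log{\left(z - 1 \right)} - 361 \left(z - 2\right) \log{\left(z + \frac{3}{2} \right)} + 7560}{1470 \left(z - 2\right)}] = \frac{- 15 z^{3} - 2 z^{2} + 6 z + 8}{6 z^{4} - 21 z^{3} + 3 z^{2} + 48 z - 36}, which equals f(z).
F(11/2) = - \frac{302 \log{\left(\frac{7}{2} \right)}}{147} - \frac{361 \log{\left(7 \right)}}{1470} - \frac{\log{\left(\frac{9}{2} \right)}}{5} + \frac{72}{49}; F(4) = - \frac{302 \log{\left(2 \right)}}{147} - \frac{361 \log{\left(\frac{11}{2} \right)}}{1470} - \frac{\log{\left(3 \right)}}{5} + \frac{18}{7}.
Integral = F(11/2) - F(4) = - \frac{302 \log{\left(\frac{7}{2} \right)}}{147} - \frac{54}{49} - \frac{361 \log{\left(7 \right)}}{1470} - \frac{\log{\left(\frac{9}{2} \right)}}{5} + \frac{\log{\left(3 \right)}}{5} + \frac{361 \log{\left(\frac{11}{2} \right)}}{1470} + \frac{302 \log{\left(2 \right)}}{147}.

Antiderivative: F(z) = \frac{- 3020 \left(z - 2\right) \log{\left(z - 2 \right)} - 294 \left(z - 2\right) \log{\left(z - 1 \right)} - 361 \left(z - 2\right) \log{\left(z + \frac{3}{2} \right)} + 7560}{1470 \left(z - 2\right)}; value = - \frac{302 \log{\left(\frac{7}{2} \right)}}{147} - \frac{54}{49} - \frac{361 \log{\left(7 \right)}}{1470} - \frac{\log{\left(\frac{9}{2} \right)}}{5} + \frac{\log{\left(3 \right)}}{5} + \frac{361 \log{\left(\frac{11}{2} \right)}}{1470} + \frac{302 \log{\left(2 \right)}}{147}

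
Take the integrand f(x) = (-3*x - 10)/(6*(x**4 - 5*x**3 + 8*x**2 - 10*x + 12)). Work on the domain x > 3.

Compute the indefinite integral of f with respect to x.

F(x) = -19*log(x - 3)/66 + 4*log(x - 2)/9 - 31*log(x**2 + 2)/396 - 5*sqrt(2)*atan(sqrt(2)*x/2)/396 + C

Factor the denominator (6*(x - 3)*(x - 2)*(x**2 + 2)) and decompose: f = -(31*x + 5)/(198*(x**2 + 2)) + 4/(9*(x - 2)) - 19/(66*(x - 3)); each piece integrates to a log, atan, or power term.
Check: d/dx[-19*log(x - 3)/66 + 4*log(x - 2)/9 - 31*log(x**2 + 2)/396 - 5*sqrt(2)*atan(sqrt(2)*x/2)/396] = (-3*x - 10)/(6*x**4 - 30*x**3 + 48*x**2 - 60*x + 72), which equals f(x).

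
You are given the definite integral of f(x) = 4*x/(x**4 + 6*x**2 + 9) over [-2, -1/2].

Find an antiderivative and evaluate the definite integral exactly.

The substitution u = 2*x**2 + 6 works: f is exactly (dF/du)*(du/dx) for that inner function.
F(x) = -2/(x**2 + 3) is an antiderivative of f.
Check: d/dx[-2/(x**2 + 3)] = 4*x/(x**4 + 6*x**2 + 9) = f(x).
F(-1/2) = -8/13; F(-2) = -2/7.
Integral = F(-1/2) - F(-2) = -30/91.

Antiderivative: F(x) = -2/(x**2 + 3); value = -30/91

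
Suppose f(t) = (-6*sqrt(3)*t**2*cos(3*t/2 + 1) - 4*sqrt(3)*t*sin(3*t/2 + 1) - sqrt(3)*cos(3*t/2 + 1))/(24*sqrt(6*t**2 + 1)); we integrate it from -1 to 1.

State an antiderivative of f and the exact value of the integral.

f has the shape u'v + uv' for u = -sqrt(2*t**2 + 1/3)/12 and v = sin(3*t/2 + 1) — it is the derivative of the product u*v.
F(t) = -sqrt(3)*sqrt(6*t**2 + 1)*sin(3*t/2 + 1)/36 is an antiderivative of f.
Check: d/dt[-sqrt(3)*sqrt(6*t**2 + 1)*sin(3*t/2 + 1)/36] = (-6*sqrt(3)*t**2*cos(3*t/2 + 1) - 4*sqrt(3)*t*sin(3*t/2 + 1) - sqrt(3)*cos(3*t/2 + 1))/(24*sqrt(6*t**2 + 1)) = f(t).
F(1) = -sqrt(21)*sin(5/2)/36; F(-1) = sqrt(21)*sin(1/2)/36.
Integral = F(1) - F(-1) = -sqrt(21)*sin(5/2)/36 - sqrt(21)*sin(1/2)/36.

Antiderivative: F(t) = -sqrt(3)*sqrt(6*t**2 + 1)*sin(3*t/2 + 1)/36; value = -sqrt(21)*sin(5/2)/36 - sqrt(21)*sin(1/2)/36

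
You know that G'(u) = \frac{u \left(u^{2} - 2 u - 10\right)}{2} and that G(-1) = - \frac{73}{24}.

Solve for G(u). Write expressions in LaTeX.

For G(u) to be correct, d/du[G] must agree with the stated G'(u) identically.
A general antiderivative is \frac{u^{4}}{8} - \frac{u^{3}}{3} - \frac{5 u^{2}}{2} + C.
The condition gives C = - \frac{73}{24} - (- \frac{49}{24}) = -1.
So G(u) = \frac{u^{4}}{8} - \frac{u^{3}}{3} - \frac{5 u^{2}}{2} - 1.
Check: d/du[\frac{u^{4}}{8} - \frac{u^{3}}{3} - \frac{5 u^{2}}{2} - 1] = \frac{u^{3}}{2} - u^{2} - 5 u, which equals G'(u).

G(u) = \frac{u^{4}}{8} - \frac{u^{3}}{3} - \frac{5 u^{2}}{2} - 1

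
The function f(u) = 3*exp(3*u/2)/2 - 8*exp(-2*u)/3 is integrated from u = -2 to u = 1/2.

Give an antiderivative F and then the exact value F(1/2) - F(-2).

Antiderivative: F(u) = exp(3*u/2) + 4*exp(-2*u)/3; value = -4*exp(4)/3 - exp(-3) + 4*exp(-1)/3 + exp(3/4)

Integrate term by term and add the pieces.
F(u) = exp(3*u/2) + 4*exp(-2*u)/3 is an antiderivative of f.
Check: d/du[exp(3*u/2) + 4*exp(-2*u)/3] = (9*exp(7*u/2) - 16)*exp(-2*u)/6, which equals f(u).
F(1/2) = 4*exp(-1)/3 + exp(3/4); F(-2) = exp(-3) + 4*exp(4)/3.
Integral = F(1/2) - F(-2) = -4*exp(4)/3 - exp(-3) + 4*exp(-1)/3 + exp(3/4).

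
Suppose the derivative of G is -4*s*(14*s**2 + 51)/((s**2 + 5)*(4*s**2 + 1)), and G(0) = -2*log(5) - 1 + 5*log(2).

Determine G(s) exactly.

G(s) = -2*log(s**2 + 5) - 5*log(2*s**2 + 1/2) - 1

Recover the given G'(s) by differentiating a candidate G(s); any mismatch rules it out.
A general antiderivative is -2*log(s**2 + 5) - 5*log(2*s**2 + 1/2) + C.
The condition gives C = -2*log(5) - 1 + 5*log(2) - (-2*log(5) + 5*log(2)) = -1.
So G(s) = -2*log(s**2 + 5) - 5*log(2*s**2 + 1/2) - 1.
Check: d/ds[-2*log(s**2 + 5) - 5*log(2*s**2 + 1/2) - 1] = (-56*s**3 - 204*s)/(4*s**4 + 21*s**2 + 5), which equals G'(s).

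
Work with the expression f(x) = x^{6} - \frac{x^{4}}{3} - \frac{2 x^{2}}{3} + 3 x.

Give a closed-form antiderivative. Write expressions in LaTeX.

Integrate term by term and add the pieces.
Check: d/dx[\frac{x^{2} \left(90 x^{5} - 42 x^{3} - 140 x + 945\right)}{630}] = x^{6} - \frac{x^{4}}{3} - \frac{2 x^{2}}{3} + 3 x = f(x).

An antiderivative is F(x) = \frac{x^{2} \left(90 x^{5} - 42 x^{3} - 140 x + 945\right)}{630}.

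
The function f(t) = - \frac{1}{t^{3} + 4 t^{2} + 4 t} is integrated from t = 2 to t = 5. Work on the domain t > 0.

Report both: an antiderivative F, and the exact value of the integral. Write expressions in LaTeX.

Factor the denominator (t \left(t + 2\right)^{2}) and decompose: f = \frac{1}{4 \left(t + 2\right)} + \frac{1}{2 \left(t + 2\right)^{2}} - \frac{1}{4 t}; each piece integrates to a log, atan, or power term.
F(t) = \frac{- \left(t + 2\right) \log{\left(t \right)} + \left(t + 2\right) \log{\left(t + 2 \right)} - 2}{4 \left(t + 2\right)} is an antiderivative of f.
Check: d/dt[\frac{- \left(t + 2\right) \log{\left(t \right)} + \left(t + 2\right) \log{\left(t + 2 \right)} - 2}{4 \left(t + 2\right)}] = - \frac{1}{t^{3} + 4 t^{2} + 4 t} = f(t).
F(5) = - \frac{\log{\left(5 \right)}}{4} - \frac{1}{14} + \frac{\log{\left(7 \right)}}{4}; F(2) = - \frac{\log{\left(2 \right)}}{4} - \frac{1}{8} + \frac{\log{\left(4 \right)}}{4}.
Integral = F(5) - F(2) = - \frac{\log{\left(5 \right)}}{4} - \frac{\log{\left(4 \right)}}{4} + \frac{3}{56} + \frac{\log{\left(2 \right)}}{4} + \frac{\log{\left(7 \right)}}{4}.

Antiderivative: F(t) = \frac{- \left(t + 2\right) \log{\left(t \right)} + \left(t + 2\right) \log{\left(t + 2 \right)} - 2}{4 \left(t + 2\right)}; value = - \frac{\log{\left(5 \right)}}{4} - \frac{\log{\left(4 \right)}}{4} + \frac{3}{56} + \frac{\log{\left(2 \right)}}{4} + \frac{\log{\left(7 \right)}}{4}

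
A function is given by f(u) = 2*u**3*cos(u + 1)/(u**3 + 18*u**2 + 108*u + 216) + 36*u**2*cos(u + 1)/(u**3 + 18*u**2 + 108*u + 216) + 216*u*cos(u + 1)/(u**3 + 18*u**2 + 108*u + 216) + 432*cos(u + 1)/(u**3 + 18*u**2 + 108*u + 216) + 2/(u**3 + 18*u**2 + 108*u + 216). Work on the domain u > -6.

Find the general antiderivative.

F(u) = (2*u**2*sin(u + 1) + 24*u*sin(u + 1) + 72*sin(u + 1) - 1)/(u**2 + 12*u + 36) + C

Integrate term by term and add the pieces.
Check: d/du[(2*u**2*sin(u + 1) + 24*u*sin(u + 1) + 72*sin(u + 1) - 1)/(u**2 + 12*u + 36)] = (2*u**3*cos(u + 1) + 36*u**2*cos(u + 1) + 216*u*cos(u + 1) + 432*cos(u + 1) + 2)/(u**3 + 18*u**2 + 108*u + 216), which equals f(u).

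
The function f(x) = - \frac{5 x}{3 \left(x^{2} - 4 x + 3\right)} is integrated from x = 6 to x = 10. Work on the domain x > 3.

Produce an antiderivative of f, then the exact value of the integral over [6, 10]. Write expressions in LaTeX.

Antiderivative: F(x) = - \frac{5 \log{\left(x - 3 \right)}}{2} + \frac{5 \log{\left(x - 1 \right)}}{6}; value = - \frac{5 \log{\left(7 \right)}}{2} - \frac{5 \log{\left(5 \right)}}{6} + \frac{5 \log{\left(9 \right)}}{6} + \frac{5 \log{\left(3 \right)}}{2}

The denominator factors as 3 \left(x - 3\right) \left(x - 1\right); partial fractions split f into directly integrable pieces: \frac{5}{6 \left(x - 1\right)} - \frac{5}{2 \left(x - 3\right)}.
F(x) = - \frac{5 \log{\left(x - 3 \right)}}{2} + \frac{5 \log{\left(x - 1 \right)}}{6} is an antiderivative of f.
Check: d/dx[- \frac{5 \log{\left(x - 3 \right)}}{2} + \frac{5 \log{\left(x - 1 \right)}}{6}] = - \frac{5 x}{3 x^{2} - 12 x + 9}, which equals f(x).
F(10) = - \frac{5 \log{\left(7 \right)}}{2} + \frac{5 \log{\left(9 \right)}}{6}; F(6) = - \frac{5 \log{\left(3 \right)}}{2} + \frac{5 \log{\left(5 \right)}}{6}.
Integral = F(10) - F(6) = - \frac{5 \log{\left(7 \right)}}{2} - \frac{5 \log{\left(5 \right)}}{6} + \frac{5 \log{\left(9 \right)}}{6} + \frac{5 \log{\left(3 \right)}}{2}.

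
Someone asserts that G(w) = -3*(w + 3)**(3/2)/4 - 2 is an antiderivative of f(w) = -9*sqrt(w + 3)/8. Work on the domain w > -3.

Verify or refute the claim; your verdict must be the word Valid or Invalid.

d/dw[G] = -9*sqrt(w + 3)/8
This equals f(w) exactly, so the claim holds.

Valid - differentiating G returns exactly f.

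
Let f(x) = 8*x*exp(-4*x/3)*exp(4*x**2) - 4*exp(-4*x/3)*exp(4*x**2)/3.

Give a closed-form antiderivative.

f matches the chain-rule pattern g'(h)*h' with inner function h(x) = 4*x**2 - 4*x/3; substituting u = h(x) collapses the integral.
Check: d/dx[exp(4*x**2 - 4*x/3)] = 8*x*exp(-4*x/3)*exp(4*x**2) - 4*exp(-4*x/3)*exp(4*x**2)/3 = f(x).

An antiderivative is F(x) = exp(4*x**2 - 4*x/3).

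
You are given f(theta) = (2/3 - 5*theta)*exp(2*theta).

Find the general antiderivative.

F(theta) = (19 - 30*theta)*exp(2*theta)/12 + C

Recognize the product-rule pattern: f = u'v + uv' with u = 19/12 - 5*theta/2, v = exp(2*theta), so integration by parts undoes it.
Check: d/dtheta[(19 - 30*theta)*exp(2*theta)/12] = -5*theta*exp(2*theta) + 2*exp(2*theta)/3, which equals f(theta).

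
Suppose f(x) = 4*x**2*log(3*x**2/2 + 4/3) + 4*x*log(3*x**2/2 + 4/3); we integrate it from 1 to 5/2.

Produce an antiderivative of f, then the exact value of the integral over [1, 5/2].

Antiderivative: F(x) = 4*x**3*log(9*x**2 + 8)/3 - 4*x**3*log(6)/3 - 8*x**3/9 + 2*x**2*log(9*x**2 + 8) - 2*x**2*log(6) - 2*x**2 + 64*x/27 + 16*log(x**2 + 8/9)/9 - 128*sqrt(2)*atan(3*sqrt(2)*x/4)/81; value = -359/18 - 10*log(17/6)/3 - 128*sqrt(2)*atan(15*sqrt(2)/8)/81 - 16*log(17/9)/9 + 128*sqrt(2)*atan(3*sqrt(2)/4)/81 + 16*log(257/36)/9 + 100*log(257/24)/3

Integrate term by term and add the pieces.
F(x) = 4*x**3*log(9*x**2 + 8)/3 - 4*x**3*log(6)/3 - 8*x**3/9 + 2*x**2*log(9*x**2 + 8) - 2*x**2*log(6) - 2*x**2 + 64*x/27 + 16*log(x**2 + 8/9)/9 - 128*sqrt(2)*atan(3*sqrt(2)*x/4)/81 is an antiderivative of f.
Check: d/dx[4*x**3*log(9*x**2 + 8)/3 - 4*x**3*log(6)/3 - 8*x**3/9 + 2*x**2*log(9*x**2 + 8) - 2*x**2*log(6) - 2*x**2 + 64*x/27 + 16*log(x**2 + 8/9)/9 - 128*sqrt(2)*atan(3*sqrt(2)*x/4)/81] = 4*x**2*log(9*x**2 + 8) - 4*x**2*log(6) + 4*x*log(9*x**2 + 8) - 4*x*log(6), which equals f(x).
F(5/2) = -100*log(6)/3 - 1105/54 - 128*sqrt(2)*atan(15*sqrt(2)/8)/81 + 16*log(257/36)/9 + 100*log(257/4)/3; F(1) = -10*log(6)/3 - 128*sqrt(2)*atan(3*sqrt(2)/4)/81 - 14/27 + 16*log(17/9)/9 + 10*log(17)/3.
Integral = F(5/2) - F(1) = -359/18 - 10*log(17/6)/3 - 128*sqrt(2)*atan(15*sqrt(2)/8)/81 - 16*log(17/9)/9 + 128*sqrt(2)*atan(3*sqrt(2)/4)/81 + 16*log(257/36)/9 + 100*log(257/24)/3.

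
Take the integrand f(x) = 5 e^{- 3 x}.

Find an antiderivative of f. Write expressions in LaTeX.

Differentiate the proposed F(x) back; it has to land on f(x) exactly.
Check: d/dx[- \frac{5 e^{- 3 x}}{3}] = 5 e^{- 3 x} = f(x).

An antiderivative is F(x) = - \frac{5 e^{- 3 x}}{3}.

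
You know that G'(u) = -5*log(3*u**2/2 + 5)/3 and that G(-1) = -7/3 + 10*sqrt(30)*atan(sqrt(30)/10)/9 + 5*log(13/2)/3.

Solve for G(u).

The proposed G(u) is checked by its d/du: the result must match the given G'(u).
A general antiderivative is -5*u*log(3*u**2/2 + 5)/3 + 10*u/3 - 10*sqrt(30)*atan(sqrt(30)*u/10)/9 + C.
The condition gives C = -7/3 + 10*sqrt(30)*atan(sqrt(30)/10)/9 + 5*log(13/2)/3 - (-10/3 + 10*sqrt(30)*atan(sqrt(30)/10)/9 + 5*log(13/2)/3) = 1.
So G(u) = (-15*u*log(3*u**2/2 + 5) + 30*u - 10*sqrt(30)*atan(sqrt(30)*u/10) + 9)/9.
Check: d/du[(-15*u*log(3*u**2/2 + 5) + 30*u - 10*sqrt(30)*atan(sqrt(30)*u/10) + 9)/9] = -5*log(3*u**2/2 + 5)/3 = G'(u).

G(u) = (-15*u*log(3*u**2/2 + 5) + 30*u - 10*sqrt(30)*atan(sqrt(30)*u/10) + 9)/9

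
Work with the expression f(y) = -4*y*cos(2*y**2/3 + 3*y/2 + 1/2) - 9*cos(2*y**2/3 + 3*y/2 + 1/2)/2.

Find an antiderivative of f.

The substitution u = 2*y**2/3 + 3*y/2 + 1/2 works: f is exactly (dF/du)*(du/dy) for that inner function.
Check: d/dy[-3*sin(2*y**2/3 + 3*y/2 + 1/2)] = -4*y*cos(2*y**2/3 + 3*y/2 + 1/2) - 9*cos(2*y**2/3 + 3*y/2 + 1/2)/2 = f(y).

An antiderivative is F(y) = -3*sin(2*y**2/3 + 3*y/2 + 1/2).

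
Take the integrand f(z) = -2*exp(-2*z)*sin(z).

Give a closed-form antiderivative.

An antiderivative is F(z) = 2*(2*sin(z) + cos(z))*exp(-2*z)/5.

A first test for any F(z): its z-derivative must equal f(z) identically.
Check: d/dz[2*(2*sin(z) + cos(z))*exp(-2*z)/5] = -2*exp(-2*z)*sin(z) = f(z).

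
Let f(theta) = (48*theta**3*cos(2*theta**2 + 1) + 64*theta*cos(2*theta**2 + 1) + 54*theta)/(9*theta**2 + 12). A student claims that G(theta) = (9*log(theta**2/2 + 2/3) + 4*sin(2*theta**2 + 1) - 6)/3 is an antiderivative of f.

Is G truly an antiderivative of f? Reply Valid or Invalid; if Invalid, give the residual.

d/dtheta[G] = (48*theta**3*cos(2*theta**2 + 1) + 64*theta*cos(2*theta**2 + 1) + 54*theta)/(9*theta**2 + 12)
This equals f(theta) exactly, so the claim holds.

Valid - differentiating G returns exactly f.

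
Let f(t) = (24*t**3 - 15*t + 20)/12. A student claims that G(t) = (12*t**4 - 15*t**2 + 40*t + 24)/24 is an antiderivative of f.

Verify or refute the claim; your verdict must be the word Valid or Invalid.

d/dt[G] = 2*t**3 - 5*t/4 + 5/3
This equals f(t) exactly, so the claim holds.

Valid - the claim checks out under differentiation.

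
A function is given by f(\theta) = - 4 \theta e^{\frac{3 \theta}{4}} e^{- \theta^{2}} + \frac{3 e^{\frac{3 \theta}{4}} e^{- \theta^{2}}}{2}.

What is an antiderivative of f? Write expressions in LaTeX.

An antiderivative is F(\theta) = 2 e^{\frac{3 \theta}{4}} e^{- \theta^{2}}.

f matches the chain-rule pattern g'(h)*h' with inner function h(\theta) = - \theta^{2} + \frac{3 \theta}{4}; substituting u = h(\theta) collapses the integral.
Check: d/d\theta[2 e^{\frac{3 \theta}{4}} e^{- \theta^{2}}] = \frac{\left(- 8 \theta e^{\frac{3 \theta}{4}} + 3 e^{\frac{3 \theta}{4}}\right) e^{- \theta^{2}}}{2}, which equals f(\theta).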